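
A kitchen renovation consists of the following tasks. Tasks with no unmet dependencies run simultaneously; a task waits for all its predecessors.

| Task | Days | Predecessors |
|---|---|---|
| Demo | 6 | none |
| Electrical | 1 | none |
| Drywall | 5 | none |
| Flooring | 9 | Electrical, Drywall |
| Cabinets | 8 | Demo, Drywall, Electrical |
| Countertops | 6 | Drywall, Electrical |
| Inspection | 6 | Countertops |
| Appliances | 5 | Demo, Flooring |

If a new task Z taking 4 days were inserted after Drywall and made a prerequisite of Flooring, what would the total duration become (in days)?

23

Originally the kitchen renovation takes 19 days.
With Z inserted, Flooring now waits for max(Electrical, Drywall, Z).
New critical path: Drywall→Z→Flooring→Appliances = 5+4+9+5 = 23 ⇒ 23 days.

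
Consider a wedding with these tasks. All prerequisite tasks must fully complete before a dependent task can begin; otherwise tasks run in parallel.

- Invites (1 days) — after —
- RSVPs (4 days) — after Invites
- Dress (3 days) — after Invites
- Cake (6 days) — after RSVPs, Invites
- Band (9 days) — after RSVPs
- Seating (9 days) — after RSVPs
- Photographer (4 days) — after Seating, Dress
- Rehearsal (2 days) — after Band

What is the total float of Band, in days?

2

Invites→RSVPs→Seating→Photographer = 1+4+9+4 = 18 sets the makespan at 18 days.
Band finishes as early as 14 and must finish by 16.
Slack of Band = 7 − 5 = 2 days.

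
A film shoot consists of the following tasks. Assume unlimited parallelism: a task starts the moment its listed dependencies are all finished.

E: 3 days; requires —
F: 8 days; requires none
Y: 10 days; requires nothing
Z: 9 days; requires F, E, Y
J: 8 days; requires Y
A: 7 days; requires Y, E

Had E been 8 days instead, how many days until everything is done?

As given, the longest chain is Y→Z = 10+9 = 19, so the finish is 19 days.
E is off the critical path — its longest chain is 12 days, giving 7 of slack.
That remains the longest chain; total 19 days.

19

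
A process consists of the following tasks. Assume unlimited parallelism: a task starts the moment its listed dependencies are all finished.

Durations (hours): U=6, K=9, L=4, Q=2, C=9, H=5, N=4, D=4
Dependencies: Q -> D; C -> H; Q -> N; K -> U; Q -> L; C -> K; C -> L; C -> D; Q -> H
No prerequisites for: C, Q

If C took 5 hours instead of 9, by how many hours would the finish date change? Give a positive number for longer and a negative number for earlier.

As given, the longest chain is C→K→U = 9+9+6 = 24, so the finish is 24 hours.
C lies on that path, so at 5 hours the path becomes 20 hours.
The critical path is still C→K→U; finish is now 20 hours.
Change in finish: 20 − 24 = -4 hours.

-4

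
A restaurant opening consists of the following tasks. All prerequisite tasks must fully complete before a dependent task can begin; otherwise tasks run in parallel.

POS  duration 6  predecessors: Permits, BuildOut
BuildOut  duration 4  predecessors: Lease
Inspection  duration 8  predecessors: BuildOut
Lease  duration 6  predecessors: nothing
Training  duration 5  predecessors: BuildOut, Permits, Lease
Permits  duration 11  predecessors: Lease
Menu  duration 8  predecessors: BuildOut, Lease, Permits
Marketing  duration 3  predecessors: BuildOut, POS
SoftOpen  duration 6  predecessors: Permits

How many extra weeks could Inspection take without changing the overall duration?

The longest chain is Lease→Permits→POS→Marketing = 6+11+6+3 = 26; overall finish 26 weeks.
Inspection finishes as early as 18 and must finish by 26.
Slack of Inspection = 18 − 10 = 8 weeks.

8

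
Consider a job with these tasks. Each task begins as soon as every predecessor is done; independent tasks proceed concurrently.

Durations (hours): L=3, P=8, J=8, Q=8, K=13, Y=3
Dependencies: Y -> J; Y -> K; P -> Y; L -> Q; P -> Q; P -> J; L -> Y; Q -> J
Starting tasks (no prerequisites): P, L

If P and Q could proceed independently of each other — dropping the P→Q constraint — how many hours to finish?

Before: longest chain P→Q→J = 8+8+8 = 24, finish 24.
Without P→Q, Q's earliest start moves from 8 to 3.
New critical path: P→Y→K = 8+3+13 = 24 ⇒ 24 hours.

24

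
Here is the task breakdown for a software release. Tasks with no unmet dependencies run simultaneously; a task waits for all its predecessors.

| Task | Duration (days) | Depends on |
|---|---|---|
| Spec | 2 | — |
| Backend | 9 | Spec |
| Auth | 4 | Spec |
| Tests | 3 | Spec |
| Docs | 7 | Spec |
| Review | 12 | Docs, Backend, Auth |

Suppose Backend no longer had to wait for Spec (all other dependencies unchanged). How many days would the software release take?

Original critical path: Spec→Backend→Review = 2+9+12 = 23 ⇒ 23 days.
Without Spec→Backend, Backend's earliest start moves from 2 to 0.
After: Spec→Docs→Review = 2+7+12 = 21 → 21 days.

21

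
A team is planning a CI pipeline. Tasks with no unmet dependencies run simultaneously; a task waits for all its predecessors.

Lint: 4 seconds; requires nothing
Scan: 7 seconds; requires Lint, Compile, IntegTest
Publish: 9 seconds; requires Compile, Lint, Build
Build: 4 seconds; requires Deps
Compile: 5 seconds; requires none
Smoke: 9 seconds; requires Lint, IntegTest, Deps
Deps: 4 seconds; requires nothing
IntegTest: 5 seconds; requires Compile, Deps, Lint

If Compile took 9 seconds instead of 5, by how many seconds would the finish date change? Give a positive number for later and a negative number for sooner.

4

Actual critical path: Compile→IntegTest→Smoke = 5+5+9 = 19 ⇒ 19 seconds.
Compile lies on that path, so at 9 seconds the path becomes 23 seconds.
That remains the longest chain; total 23 seconds.
Change in finish: 23 − 19 = +4 seconds.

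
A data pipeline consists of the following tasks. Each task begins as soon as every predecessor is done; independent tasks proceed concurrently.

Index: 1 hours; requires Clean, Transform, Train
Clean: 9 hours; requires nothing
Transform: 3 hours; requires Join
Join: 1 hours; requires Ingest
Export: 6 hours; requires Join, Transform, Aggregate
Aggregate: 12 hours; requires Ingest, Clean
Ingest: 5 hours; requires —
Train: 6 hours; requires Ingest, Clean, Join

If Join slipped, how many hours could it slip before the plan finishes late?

12

The longest chain is Clean→Aggregate→Export = 9+12+6 = 27; overall finish 27 hours.
Join finishes as early as 6 and must finish by 18.
Float = 27 − 15 = 12.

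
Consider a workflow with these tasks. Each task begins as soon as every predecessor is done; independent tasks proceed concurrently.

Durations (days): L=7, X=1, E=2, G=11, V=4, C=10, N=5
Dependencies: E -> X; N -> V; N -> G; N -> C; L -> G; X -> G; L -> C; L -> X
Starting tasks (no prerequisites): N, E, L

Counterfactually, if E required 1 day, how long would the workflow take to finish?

19

Baseline: L→X→G = 7+1+11 = 19 → 19 days.
E is off the critical path — its longest chain is 14 days, giving 5 of slack.
No other chain overtakes it, so the finish is 19 days.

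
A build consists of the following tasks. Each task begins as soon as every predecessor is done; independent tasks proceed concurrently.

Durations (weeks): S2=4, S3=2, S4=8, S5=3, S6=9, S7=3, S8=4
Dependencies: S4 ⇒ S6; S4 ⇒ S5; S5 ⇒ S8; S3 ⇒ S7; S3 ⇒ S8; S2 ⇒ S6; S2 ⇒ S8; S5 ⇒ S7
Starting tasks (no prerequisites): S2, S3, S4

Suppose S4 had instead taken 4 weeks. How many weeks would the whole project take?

Baseline: S4→S6 = 8+9 = 17 → 17 weeks.
Since S4 is critical, the -4 change carries straight to that chain (now 13 weeks).
The binding chain switches to S2→S6 = 4+9 = 13; finish 13 weeks.

13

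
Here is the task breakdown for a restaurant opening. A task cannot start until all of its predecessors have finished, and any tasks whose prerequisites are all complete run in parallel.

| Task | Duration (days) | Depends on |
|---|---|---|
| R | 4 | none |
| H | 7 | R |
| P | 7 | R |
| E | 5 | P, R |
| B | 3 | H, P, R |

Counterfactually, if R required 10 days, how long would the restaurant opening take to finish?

22

Baseline: R→P→E = 4+7+5 = 16 → 16 days.
Since R is critical, the +6 change carries straight to that chain (now 22 days).
No other chain overtakes it, so the finish is 22 days.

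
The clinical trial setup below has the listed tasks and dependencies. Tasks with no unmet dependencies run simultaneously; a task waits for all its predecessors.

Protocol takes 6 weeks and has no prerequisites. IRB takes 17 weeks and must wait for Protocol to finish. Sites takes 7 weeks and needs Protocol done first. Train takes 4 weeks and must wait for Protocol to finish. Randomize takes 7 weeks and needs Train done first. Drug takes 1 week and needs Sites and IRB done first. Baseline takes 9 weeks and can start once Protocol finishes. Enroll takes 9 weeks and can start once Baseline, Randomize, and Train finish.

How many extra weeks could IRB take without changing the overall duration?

2

Protocol→Train→Randomize→Enroll = 6+4+7+9 = 26 sets the makespan at 26 weeks.
The longest chain containing IRB totals 24 weeks.
So IRB can slip 25 − 23 = 2 weeks.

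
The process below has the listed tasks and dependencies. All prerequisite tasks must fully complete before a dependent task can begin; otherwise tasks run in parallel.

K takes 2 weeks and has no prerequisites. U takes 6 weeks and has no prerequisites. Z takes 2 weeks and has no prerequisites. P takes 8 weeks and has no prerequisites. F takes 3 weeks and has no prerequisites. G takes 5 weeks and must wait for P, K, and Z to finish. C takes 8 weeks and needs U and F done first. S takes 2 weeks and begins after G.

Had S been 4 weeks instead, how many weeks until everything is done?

17

As given, the longest chain is P→G→S = 8+5+2 = 15, so the finish is 15 weeks.
S is on the critical path; changing it to 4 makes that path 17 weeks.
The critical path is still P→G→S; finish is now 17 weeks.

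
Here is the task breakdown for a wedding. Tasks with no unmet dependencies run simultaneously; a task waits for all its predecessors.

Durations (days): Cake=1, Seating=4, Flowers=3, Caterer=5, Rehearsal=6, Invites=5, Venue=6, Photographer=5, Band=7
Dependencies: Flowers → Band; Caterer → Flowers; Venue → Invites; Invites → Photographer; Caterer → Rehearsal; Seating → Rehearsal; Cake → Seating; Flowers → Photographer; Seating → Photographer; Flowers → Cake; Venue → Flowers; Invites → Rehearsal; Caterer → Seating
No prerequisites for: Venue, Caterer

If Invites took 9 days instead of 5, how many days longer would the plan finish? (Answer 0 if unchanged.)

1

The binding path is Venue→Flowers→Cake→Seating→Rehearsal = 6+3+1+4+6 = 20; finish at 20 days.
The longest path through Invites is only 17 days, so Invites has float 3.
New critical path: Venue→Invites→Rehearsal = 6+9+6 = 21 ⇒ 21 days.
Change in finish: 21 − 20 = +1 days.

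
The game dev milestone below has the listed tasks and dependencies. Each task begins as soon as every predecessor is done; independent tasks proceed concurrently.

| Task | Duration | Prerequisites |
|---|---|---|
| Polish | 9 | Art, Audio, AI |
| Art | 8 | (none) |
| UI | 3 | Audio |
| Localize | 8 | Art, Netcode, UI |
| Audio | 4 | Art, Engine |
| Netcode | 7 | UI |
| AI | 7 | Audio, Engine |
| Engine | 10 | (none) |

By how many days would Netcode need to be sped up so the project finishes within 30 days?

Current finish: 32 days; target: 30.
Netcode is on every critical path, so each day cut from Netcode cuts the finish by one (this holds down to a finish of 30).
Need 32 − 30 = 2 days off Netcode → Netcode becomes 5 days, finish becomes 30.

2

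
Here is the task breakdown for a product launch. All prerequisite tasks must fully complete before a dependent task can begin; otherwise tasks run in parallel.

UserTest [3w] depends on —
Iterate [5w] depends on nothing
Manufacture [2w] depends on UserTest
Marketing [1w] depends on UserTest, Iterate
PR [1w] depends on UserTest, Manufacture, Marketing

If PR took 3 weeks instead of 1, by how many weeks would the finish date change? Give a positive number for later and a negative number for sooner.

The binding path is Iterate→Marketing→PR = 5+1+1 = 7; finish at 7 weeks.
PR lies on that path, so at 3 weeks the path becomes 9 weeks.
The critical path is still Iterate→Marketing→PR; finish is now 9 weeks.
Change in finish: 9 − 7 = +2 weeks.

2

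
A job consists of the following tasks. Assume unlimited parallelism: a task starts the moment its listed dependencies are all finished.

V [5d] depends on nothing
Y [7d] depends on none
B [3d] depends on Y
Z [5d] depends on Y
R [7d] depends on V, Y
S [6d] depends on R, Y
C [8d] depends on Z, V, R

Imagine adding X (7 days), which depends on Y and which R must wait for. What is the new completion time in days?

Originally the schedule takes 22 days.
With X inserted, R now waits for max(V, Y, X).
New critical path: Y→X→R→C = 7+7+7+8 = 29 ⇒ 29 days.

29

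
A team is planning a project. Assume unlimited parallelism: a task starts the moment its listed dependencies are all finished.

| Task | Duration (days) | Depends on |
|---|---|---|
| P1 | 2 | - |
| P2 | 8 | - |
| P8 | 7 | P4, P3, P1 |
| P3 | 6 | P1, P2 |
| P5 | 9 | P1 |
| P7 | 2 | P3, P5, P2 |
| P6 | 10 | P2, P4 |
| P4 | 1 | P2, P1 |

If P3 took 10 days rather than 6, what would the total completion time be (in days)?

As given, the longest chain is P2→P3→P8 = 8+6+7 = 21, so the finish is 21 days.
P3 lies on that path, so at 10 days the path becomes 25 days.
That remains the longest chain; total 25 days.

25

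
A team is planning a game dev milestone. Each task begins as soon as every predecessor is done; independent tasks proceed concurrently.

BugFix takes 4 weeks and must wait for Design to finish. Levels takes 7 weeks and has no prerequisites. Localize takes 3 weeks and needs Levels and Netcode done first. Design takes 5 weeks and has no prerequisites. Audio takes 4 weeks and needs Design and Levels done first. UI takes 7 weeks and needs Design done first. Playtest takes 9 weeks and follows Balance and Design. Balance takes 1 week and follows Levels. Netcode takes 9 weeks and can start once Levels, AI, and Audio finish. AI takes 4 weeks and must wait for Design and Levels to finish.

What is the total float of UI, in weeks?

Critical path: Levels→Audio→Netcode→Localize = 7+4+9+3 = 23, so the finish is 23 weeks.
UI finishes as early as 12 and must finish by 23.
Float = 23 − 12 = 11.

11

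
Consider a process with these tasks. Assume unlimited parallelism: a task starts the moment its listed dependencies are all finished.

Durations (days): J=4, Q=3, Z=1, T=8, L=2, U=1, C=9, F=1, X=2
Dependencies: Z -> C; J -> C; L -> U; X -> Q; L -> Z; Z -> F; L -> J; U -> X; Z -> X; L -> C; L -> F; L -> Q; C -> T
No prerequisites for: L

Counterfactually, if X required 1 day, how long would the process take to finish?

As given, the longest chain is L→J→C→T = 2+4+9+8 = 23, so the finish is 23 days.
X has 15 days of float (longest path through it is 8).
The critical path is still L→J→C→T; finish is now 23 days.

23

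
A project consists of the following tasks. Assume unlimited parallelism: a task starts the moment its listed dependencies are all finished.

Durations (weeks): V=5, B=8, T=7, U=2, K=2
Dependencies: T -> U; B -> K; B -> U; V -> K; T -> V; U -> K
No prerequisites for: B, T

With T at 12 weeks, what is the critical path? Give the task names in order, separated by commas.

T, V, K

As given, the longest chain is T→V→K = 7+5+2 = 14, so the finish is 14 weeks.
T lies on that path, so at 12 weeks the path becomes 19 weeks.
That remains the longest chain; total 19 weeks.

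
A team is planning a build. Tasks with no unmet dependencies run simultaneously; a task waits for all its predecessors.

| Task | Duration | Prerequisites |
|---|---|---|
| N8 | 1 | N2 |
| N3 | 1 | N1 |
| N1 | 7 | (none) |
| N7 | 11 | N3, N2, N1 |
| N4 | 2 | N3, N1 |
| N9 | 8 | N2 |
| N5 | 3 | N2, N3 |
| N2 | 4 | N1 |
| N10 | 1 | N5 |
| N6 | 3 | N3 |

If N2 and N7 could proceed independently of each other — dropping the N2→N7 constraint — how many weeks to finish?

19

Original critical path: N1→N2→N7 = 7+4+11 = 22 ⇒ 22 weeks.
Without N2→N7, N7's earliest start moves from 11 to 8.
After: N1→N2→N9 = 7+4+8 = 19 → 19 weeks.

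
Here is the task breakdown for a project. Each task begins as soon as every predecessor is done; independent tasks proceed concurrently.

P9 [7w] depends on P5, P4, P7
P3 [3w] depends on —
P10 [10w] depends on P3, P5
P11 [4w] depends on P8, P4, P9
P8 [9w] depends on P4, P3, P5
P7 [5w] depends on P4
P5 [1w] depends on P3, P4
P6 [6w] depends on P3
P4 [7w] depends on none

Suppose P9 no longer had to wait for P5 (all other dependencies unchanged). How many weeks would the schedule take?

With the dependency in place, P4→P7→P9→P11 = 7+5+7+4 = 23 sets the finish at 23 weeks.
Dropping P5→P9 doesn't change P9's earliest start (12); another predecessor still binds.
The longest chain is now P4→P7→P9→P11 = 7+5+7+4 = 23, so the schedule takes 23 weeks.

23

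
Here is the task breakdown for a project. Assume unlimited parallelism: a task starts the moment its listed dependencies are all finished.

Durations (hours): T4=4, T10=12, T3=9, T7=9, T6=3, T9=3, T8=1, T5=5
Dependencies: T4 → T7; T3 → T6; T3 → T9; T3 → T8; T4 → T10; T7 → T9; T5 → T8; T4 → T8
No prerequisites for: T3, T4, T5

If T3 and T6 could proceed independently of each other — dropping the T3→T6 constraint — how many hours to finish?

Before: longest chain T4→T7→T9 = 4+9+3 = 16, finish 16.
Without T3→T6, T6's earliest start moves from 9 to 0.
The longest chain is now T4→T7→T9 = 4+9+3 = 16, so the schedule takes 16 hours.

16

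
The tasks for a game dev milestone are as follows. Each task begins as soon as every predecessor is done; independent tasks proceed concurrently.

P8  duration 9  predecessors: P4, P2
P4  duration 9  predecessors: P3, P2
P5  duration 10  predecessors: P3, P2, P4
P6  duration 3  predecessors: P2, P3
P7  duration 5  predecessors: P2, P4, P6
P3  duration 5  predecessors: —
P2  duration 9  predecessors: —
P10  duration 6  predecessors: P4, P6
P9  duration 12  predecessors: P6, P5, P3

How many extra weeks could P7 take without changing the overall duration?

17

P2→P4→P5→P9 = 9+9+10+12 = 40 sets the makespan at 40 weeks.
Longest path through P7: 23 weeks (earliest finish 23, latest finish 40).
So P7 can slip 40 − 23 = 17 weeks.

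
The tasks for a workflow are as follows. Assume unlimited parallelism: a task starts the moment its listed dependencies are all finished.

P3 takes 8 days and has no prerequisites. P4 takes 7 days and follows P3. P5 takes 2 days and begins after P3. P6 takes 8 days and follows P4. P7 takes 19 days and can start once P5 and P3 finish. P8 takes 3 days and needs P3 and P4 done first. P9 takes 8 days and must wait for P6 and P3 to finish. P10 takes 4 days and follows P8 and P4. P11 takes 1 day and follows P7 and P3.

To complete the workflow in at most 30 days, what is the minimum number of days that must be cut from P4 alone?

1

Current finish: 31 days; target: 30.
P4 is on every critical path, so each day cut from P4 cuts the finish by one (this holds down to a finish of 30).
Need 31 − 30 = 1 day off P4 → P4 becomes 6 days, finish becomes 30.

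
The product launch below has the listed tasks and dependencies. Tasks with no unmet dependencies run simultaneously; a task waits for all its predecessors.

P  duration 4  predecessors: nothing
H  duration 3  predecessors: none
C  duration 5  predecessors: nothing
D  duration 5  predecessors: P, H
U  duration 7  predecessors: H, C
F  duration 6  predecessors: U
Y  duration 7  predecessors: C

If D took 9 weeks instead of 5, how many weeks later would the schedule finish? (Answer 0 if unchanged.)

0

Actual critical path: C→U→F = 5+7+6 = 18 ⇒ 18 weeks.
D has 9 weeks of float (longest path through it is 9).
That remains the longest chain; total 18 weeks.
Change in finish: 18 − 18 = +0 weeks.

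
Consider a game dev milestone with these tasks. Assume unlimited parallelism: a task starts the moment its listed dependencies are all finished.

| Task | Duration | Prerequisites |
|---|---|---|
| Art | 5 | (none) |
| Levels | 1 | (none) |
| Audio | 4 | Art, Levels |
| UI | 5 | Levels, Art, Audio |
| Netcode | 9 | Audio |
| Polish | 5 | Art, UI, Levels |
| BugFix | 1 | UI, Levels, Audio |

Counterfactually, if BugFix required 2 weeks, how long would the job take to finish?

19

Baseline: Art→Audio→UI→Polish = 5+4+5+5 = 19 → 19 weeks.
BugFix has 4 weeks of float (longest path through it is 15).
That remains the longest chain; total 19 weeks.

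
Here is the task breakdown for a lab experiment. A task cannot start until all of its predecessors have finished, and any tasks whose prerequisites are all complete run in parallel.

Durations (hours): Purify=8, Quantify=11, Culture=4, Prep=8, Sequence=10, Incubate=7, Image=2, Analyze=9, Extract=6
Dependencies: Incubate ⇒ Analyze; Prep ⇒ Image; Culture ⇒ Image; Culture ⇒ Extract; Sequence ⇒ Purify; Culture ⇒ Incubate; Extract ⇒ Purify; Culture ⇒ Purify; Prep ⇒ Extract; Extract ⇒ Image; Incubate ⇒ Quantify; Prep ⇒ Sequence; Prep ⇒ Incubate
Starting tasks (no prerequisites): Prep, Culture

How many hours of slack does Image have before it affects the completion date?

10

Prep→Incubate→Quantify = 8+7+11 = 26 sets the makespan at 26 hours.
Longest path through Image: 16 hours (earliest finish 16, latest finish 26).
Slack of Image = 24 − 14 = 10 hours.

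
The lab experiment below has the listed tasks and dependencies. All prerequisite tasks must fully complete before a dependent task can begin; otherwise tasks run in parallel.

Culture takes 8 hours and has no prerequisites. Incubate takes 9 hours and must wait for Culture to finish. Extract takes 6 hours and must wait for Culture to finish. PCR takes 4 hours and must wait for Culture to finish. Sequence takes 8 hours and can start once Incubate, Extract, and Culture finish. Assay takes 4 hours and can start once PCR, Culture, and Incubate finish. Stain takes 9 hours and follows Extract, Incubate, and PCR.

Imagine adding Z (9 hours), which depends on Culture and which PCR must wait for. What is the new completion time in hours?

30

Originally the lab experiment takes 26 hours.
With Z inserted, PCR now waits for max(Culture, Z).
New critical path: Culture→Z→PCR→Stain = 8+9+4+9 = 30 ⇒ 30 hours.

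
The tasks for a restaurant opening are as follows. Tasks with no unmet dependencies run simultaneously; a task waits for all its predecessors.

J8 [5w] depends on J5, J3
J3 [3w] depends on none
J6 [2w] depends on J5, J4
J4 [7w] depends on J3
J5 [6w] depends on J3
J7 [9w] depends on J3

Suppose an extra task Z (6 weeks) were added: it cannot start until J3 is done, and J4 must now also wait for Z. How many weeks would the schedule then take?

18

Originally the schedule takes 14 weeks.
With Z inserted, J4 now waits for max(J3, Z).
New critical path: J3→Z→J4→J6 = 3+6+7+2 = 18 ⇒ 18 weeks.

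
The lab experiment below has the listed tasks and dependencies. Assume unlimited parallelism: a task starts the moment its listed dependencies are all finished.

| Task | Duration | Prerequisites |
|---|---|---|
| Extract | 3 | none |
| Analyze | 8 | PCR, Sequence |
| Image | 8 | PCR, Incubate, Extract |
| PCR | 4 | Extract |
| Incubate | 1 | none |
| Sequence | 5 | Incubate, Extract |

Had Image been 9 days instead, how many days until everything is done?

16

Actual critical path: Extract→Sequence→Analyze = 3+5+8 = 16 ⇒ 16 days.
Image is off the critical path — its longest chain is 15 days, giving 1 of slack.
New critical path: Extract→PCR→Image = 3+4+9 = 16 ⇒ 16 days.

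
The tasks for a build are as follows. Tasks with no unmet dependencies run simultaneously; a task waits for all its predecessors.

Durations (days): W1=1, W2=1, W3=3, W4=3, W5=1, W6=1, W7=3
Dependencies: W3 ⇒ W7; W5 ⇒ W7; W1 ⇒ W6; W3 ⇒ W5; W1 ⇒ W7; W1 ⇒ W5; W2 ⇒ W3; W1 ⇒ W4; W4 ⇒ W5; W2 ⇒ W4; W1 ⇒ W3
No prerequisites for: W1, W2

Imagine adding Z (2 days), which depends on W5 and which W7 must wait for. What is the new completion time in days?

Originally the job takes 8 days.
With Z inserted, W7 now waits for max(W1, W5, W3, Z).
New critical path: W1→W3→W5→Z→W7 = 1+3+1+2+3 = 10 ⇒ 10 days.

10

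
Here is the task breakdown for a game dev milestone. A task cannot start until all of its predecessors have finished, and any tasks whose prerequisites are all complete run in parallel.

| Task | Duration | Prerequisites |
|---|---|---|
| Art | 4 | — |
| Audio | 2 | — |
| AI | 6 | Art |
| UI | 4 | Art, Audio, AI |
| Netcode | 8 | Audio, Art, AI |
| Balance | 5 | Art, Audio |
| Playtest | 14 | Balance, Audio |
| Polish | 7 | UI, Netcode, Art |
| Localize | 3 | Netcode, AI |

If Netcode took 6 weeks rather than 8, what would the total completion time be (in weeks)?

23

Actual critical path: Art→AI→Netcode→Polish = 4+6+8+7 = 25 ⇒ 25 weeks.
Netcode is on the critical path; changing it to 6 makes that path 23 weeks.
The critical path is still Art→AI→Netcode→Polish; finish is now 23 weeks.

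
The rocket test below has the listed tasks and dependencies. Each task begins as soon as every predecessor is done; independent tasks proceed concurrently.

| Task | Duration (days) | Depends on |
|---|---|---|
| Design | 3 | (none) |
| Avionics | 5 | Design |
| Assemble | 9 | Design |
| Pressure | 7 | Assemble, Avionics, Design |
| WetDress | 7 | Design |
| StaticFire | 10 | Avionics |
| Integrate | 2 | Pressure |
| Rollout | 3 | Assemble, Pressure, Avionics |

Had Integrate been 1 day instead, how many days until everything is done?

22

Baseline: Design→Assemble→Pressure→Rollout = 3+9+7+3 = 22 → 22 days.
Integrate is off the critical path — its longest chain is 21 days, giving 1 of slack.
No other chain overtakes it, so the finish is 22 days.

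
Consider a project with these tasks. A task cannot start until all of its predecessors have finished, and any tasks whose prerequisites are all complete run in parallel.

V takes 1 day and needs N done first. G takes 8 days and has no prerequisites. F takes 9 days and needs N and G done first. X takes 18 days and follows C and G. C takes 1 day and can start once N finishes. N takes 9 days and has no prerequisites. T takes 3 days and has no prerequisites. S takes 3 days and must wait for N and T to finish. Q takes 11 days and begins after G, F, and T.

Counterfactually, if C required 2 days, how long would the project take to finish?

29

As given, the longest chain is N→F→Q = 9+9+11 = 29, so the finish is 29 days.
C is off the critical path — its longest chain is 28 days, giving 1 of slack.
No other chain overtakes it, so the finish is 29 days.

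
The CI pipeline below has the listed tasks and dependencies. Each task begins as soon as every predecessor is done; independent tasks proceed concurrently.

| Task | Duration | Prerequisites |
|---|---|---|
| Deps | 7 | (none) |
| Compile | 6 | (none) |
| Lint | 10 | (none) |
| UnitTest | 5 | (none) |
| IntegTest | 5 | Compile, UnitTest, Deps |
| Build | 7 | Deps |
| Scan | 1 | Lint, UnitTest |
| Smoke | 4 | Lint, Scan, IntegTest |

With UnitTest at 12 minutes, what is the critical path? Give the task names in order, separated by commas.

UnitTest, IntegTest, Smoke

Critical path before the change: Deps→IntegTest→Smoke = 7+5+4 = 16 giving 16 minutes.
UnitTest is off the critical path — its longest chain is 14 minutes, giving 2 of slack.
New critical path: UnitTest→IntegTest→Smoke = 12+5+4 = 21 ⇒ 21 minutes.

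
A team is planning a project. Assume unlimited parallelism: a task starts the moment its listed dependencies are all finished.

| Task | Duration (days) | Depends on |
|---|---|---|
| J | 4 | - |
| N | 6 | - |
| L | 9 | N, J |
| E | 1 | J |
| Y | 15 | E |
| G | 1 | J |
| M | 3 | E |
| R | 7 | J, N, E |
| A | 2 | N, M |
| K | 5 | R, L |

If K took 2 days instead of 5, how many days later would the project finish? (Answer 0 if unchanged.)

0

Baseline: N→L→K = 6+9+5 = 20 → 20 days.
K lies on that path, so at 2 days the path becomes 17 days.
New critical path: J→E→Y = 4+1+15 = 20 ⇒ 20 days.
Change in finish: 20 − 20 = +0 days.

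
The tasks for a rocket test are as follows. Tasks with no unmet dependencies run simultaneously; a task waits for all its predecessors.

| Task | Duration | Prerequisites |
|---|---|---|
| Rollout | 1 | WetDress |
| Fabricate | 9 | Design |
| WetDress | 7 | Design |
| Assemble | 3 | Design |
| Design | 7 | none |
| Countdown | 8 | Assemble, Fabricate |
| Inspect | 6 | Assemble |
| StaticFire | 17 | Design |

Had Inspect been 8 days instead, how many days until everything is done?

24

Baseline: Design→Fabricate→Countdown = 7+9+8 = 24 → 24 days.
Inspect has 8 days of float (longest path through it is 16).
That remains the longest chain; total 24 days.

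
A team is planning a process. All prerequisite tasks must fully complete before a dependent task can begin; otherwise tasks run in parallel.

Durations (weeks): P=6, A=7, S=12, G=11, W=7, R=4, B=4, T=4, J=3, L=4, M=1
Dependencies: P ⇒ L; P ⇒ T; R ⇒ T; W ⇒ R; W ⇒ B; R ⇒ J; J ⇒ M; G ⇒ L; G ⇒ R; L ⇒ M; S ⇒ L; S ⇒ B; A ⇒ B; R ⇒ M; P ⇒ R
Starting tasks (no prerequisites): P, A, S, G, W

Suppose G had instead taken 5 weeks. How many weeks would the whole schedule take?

17

Baseline: G→R→T = 11+4+4 = 19 → 19 weeks.
Since G is critical, the -6 change carries straight to that chain (now 13 weeks).
New critical path: S→L→M = 12+4+1 = 17 ⇒ 17 weeks.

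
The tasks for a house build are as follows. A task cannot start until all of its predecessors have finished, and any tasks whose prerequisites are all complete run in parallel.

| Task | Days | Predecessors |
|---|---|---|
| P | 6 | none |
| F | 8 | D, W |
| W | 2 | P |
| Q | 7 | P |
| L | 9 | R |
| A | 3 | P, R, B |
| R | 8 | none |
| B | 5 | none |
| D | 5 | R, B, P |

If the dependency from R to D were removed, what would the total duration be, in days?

With the dependency in place, R→D→F = 8+5+8 = 21 sets the finish at 21 days.
Without R→D, D's earliest start moves from 8 to 6.
After: P→D→F = 6+5+8 = 19 → 19 days.

19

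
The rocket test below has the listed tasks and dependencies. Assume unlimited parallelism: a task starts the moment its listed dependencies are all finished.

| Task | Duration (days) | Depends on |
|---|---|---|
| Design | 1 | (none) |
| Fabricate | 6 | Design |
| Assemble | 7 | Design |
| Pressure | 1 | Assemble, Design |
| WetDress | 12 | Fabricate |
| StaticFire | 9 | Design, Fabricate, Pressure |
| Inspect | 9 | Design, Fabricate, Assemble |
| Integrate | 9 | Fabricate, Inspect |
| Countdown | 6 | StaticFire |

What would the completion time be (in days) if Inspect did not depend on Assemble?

25

Original critical path: Design→Assemble→Inspect→Integrate = 1+7+9+9 = 26 ⇒ 26 days.
Without Assemble→Inspect, Inspect's earliest start moves from 8 to 7.
After: Design→Fabricate→Inspect→Integrate = 1+6+9+9 = 25 → 25 days.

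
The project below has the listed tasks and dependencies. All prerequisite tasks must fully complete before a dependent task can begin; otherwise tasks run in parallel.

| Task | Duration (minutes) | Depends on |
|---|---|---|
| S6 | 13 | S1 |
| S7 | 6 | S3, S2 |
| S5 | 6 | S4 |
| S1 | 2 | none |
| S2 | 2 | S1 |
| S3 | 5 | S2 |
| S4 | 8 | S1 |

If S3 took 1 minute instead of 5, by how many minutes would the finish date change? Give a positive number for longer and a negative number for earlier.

0

As given, the longest chain is S1→S4→S5 = 2+8+6 = 16, so the finish is 16 minutes.
The longest path through S3 is only 15 minutes, so S3 has float 1.
The critical path is still S1→S4→S5; finish is now 16 minutes.
Change in finish: 16 − 16 = +0 minutes.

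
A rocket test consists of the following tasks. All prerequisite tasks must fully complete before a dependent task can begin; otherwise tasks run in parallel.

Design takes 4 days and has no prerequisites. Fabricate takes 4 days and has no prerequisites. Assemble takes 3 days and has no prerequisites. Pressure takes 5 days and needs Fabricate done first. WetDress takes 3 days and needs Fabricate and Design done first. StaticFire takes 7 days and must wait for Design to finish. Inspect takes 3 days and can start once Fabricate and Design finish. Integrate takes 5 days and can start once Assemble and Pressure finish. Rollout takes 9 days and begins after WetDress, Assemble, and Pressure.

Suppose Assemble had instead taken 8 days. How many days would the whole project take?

The binding path is Fabricate→Pressure→Rollout = 4+5+9 = 18; finish at 18 days.
Assemble has 6 days of float (longest path through it is 12).
No other chain overtakes it, so the finish is 18 days.

18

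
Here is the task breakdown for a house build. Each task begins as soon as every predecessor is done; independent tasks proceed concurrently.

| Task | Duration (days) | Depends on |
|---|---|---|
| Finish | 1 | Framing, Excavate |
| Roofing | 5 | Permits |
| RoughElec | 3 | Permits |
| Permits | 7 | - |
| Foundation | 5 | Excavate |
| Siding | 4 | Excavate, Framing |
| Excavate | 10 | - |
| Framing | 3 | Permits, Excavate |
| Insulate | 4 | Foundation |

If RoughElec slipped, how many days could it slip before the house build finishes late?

Critical path: Excavate→Foundation→Insulate = 10+5+4 = 19, so the finish is 19 days.
Longest path through RoughElec: 10 days (earliest finish 10, latest finish 19).
So RoughElec can slip 19 − 10 = 9 days.

9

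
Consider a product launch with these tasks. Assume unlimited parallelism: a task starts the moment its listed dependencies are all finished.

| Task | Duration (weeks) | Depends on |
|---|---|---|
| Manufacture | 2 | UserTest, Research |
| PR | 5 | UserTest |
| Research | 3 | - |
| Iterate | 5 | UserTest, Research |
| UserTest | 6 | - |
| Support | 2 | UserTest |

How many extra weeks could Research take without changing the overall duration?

3

Critical path: UserTest→Iterate = 6+5 = 11, so the finish is 11 weeks.
Longest path through Research: 8 weeks (earliest finish 3, latest finish 6).
Slack of Research = 3 − 0 = 3 weeks.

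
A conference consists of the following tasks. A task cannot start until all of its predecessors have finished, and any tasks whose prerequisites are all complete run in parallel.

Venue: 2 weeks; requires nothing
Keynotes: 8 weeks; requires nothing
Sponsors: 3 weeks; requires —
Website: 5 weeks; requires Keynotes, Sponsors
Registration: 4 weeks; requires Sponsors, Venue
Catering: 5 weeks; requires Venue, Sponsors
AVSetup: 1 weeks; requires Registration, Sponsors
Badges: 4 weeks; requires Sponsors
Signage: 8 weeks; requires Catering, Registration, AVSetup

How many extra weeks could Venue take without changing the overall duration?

The longest chain is Sponsors→Registration→AVSetup→Signage = 3+4+1+8 = 16; overall finish 16 weeks.
Longest path through Venue: 15 weeks (earliest finish 2, latest finish 3).
Float = 16 − 15 = 1.

1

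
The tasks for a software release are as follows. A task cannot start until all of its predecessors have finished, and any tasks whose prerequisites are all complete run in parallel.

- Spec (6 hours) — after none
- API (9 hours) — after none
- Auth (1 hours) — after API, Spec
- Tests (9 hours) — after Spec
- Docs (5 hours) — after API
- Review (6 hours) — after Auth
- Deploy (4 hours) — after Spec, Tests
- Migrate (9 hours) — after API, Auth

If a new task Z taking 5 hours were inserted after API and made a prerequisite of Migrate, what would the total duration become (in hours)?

23

Originally the software release takes 19 hours.
With Z inserted, Migrate now waits for max(API, Auth, Z).
New critical path: API→Z→Migrate = 9+5+9 = 23 ⇒ 23 hours.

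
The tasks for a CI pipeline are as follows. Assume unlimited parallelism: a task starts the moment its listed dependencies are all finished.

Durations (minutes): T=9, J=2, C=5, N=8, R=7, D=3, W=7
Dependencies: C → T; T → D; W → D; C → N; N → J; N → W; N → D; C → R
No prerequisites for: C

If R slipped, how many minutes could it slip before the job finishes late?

C→N→W→D = 5+8+7+3 = 23 sets the makespan at 23 minutes.
Longest path through R: 12 minutes (earliest finish 12, latest finish 23).
So R can slip 23 − 12 = 11 minutes.

11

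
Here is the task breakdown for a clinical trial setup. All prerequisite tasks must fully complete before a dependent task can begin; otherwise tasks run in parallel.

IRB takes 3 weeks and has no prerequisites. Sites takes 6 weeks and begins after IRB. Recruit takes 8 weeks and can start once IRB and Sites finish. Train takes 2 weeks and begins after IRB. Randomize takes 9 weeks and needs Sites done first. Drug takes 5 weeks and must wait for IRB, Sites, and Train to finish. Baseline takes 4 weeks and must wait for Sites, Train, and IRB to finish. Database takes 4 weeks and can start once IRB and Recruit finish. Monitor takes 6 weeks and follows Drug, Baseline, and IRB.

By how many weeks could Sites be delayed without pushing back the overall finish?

0

The longest chain is IRB→Sites→Recruit→Database = 3+6+8+4 = 21; overall finish 21 weeks.
Longest path through Sites: 21 weeks (earliest finish 9, latest finish 9).
Float = 21 − 21 = 0.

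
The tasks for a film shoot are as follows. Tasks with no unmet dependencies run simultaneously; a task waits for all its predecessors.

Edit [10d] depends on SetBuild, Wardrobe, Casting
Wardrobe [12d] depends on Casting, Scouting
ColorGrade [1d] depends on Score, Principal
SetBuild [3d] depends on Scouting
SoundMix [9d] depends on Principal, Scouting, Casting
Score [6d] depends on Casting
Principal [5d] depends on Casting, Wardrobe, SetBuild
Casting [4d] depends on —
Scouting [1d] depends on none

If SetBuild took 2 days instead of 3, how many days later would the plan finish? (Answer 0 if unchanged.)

0

The binding path is Casting→Wardrobe→Principal→SoundMix = 4+12+5+9 = 30; finish at 30 days.
SetBuild is off the critical path — its longest chain is 18 days, giving 12 of slack.
The critical path is still Casting→Wardrobe→Principal→SoundMix; finish is now 30 days.
Change in finish: 30 − 30 = +0 days.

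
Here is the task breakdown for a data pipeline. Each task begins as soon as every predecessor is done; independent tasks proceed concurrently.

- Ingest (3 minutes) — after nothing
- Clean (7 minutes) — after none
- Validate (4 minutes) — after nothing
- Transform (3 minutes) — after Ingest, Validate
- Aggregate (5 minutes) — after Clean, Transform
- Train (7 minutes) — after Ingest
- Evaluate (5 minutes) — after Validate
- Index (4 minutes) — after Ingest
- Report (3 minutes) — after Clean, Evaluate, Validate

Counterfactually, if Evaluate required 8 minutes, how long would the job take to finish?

15

Actual critical path: Validate→Evaluate→Report = 4+5+3 = 12 ⇒ 12 minutes.
Evaluate is on the critical path; changing it to 8 makes that path 15 minutes.
That remains the longest chain; total 15 minutes.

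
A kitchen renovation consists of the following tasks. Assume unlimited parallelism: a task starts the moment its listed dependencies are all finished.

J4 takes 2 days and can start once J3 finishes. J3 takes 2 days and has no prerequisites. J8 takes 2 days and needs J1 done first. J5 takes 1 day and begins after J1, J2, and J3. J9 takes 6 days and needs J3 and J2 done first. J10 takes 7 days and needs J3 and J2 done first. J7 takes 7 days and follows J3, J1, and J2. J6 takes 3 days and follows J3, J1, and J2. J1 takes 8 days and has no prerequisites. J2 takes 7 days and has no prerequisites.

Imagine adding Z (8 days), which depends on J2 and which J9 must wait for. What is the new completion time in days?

Originally the plan takes 15 days.
With Z inserted, J9 now waits for max(J3, J2, Z).
New critical path: J2→Z→J9 = 7+8+6 = 21 ⇒ 21 days.

21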